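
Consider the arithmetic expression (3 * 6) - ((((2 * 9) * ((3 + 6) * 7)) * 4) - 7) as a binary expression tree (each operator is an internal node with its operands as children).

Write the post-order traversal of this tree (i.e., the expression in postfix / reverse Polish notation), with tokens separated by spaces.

3 6 * 2 9 * 3 6 + 7 * * 4 * 7 - -

Post-order on an expression tree gives postfix notation: for each operator, emit left operand, right operand, then the operator.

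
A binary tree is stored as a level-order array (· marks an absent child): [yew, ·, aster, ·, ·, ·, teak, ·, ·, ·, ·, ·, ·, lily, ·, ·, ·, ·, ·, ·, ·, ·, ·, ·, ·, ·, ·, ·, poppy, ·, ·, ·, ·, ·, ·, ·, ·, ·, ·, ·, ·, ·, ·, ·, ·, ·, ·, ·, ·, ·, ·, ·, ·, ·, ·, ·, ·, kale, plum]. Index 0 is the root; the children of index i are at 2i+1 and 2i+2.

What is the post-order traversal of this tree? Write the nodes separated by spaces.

Post-order visits the left subtree, then the right subtree, then the node.
At yew: no left child.
At yew: go right to aster.
  At aster: no left child.
  At aster: go right to teak.
    At teak: go left to lily.
      At lily: no left child.
      At lily: go right to poppy.
        At poppy: go left to kale.
          kale is a leaf — visit kale.
        At poppy: go right to plum.
          plum is a leaf — visit plum.
        Visit poppy.
      Visit lily.
    At teak: no right child.
    Visit teak.
  Visit aster.
Visit yew.

kale plum poppy lily teak aster yew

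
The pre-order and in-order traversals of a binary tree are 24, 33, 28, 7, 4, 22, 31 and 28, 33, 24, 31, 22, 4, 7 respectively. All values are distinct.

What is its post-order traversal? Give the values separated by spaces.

28 33 31 22 4 7 24

The first element of pre-order is the root; it splits in-order into left and right subtrees.
Root 24: left subtree has 2 nodes {28, 33}, right has 4 {31, 22, 4, 7}.
  Root 33: left subtree has 1 node {28}, right has 0 { }.
  Root 7: left subtree has 3 nodes {31, 22, 4}, right has 0 { }.
    Root 4: left subtree has 2 nodes {31, 22}, right has 0 { }.
      Root 22: left subtree has 1 node {31}, right has 0 { }.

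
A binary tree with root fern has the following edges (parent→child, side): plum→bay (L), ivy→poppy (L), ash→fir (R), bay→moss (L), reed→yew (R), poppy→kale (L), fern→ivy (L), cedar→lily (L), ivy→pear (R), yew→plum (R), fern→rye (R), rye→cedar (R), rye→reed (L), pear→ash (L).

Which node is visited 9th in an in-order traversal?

yew

In-order visits the left subtree, then the node, then the right subtree.
At fern: go left to ivy.
  At ivy: go left to poppy.
    At poppy: go left to kale.
      kale is a leaf — visit kale.
    Visit poppy.
    At poppy: no right child.
  Visit ivy.
  At ivy: go right to pear.
    At pear: go left to ash.
      At ash: no left child.
      Visit ash.
      At ash: go right to fir.
        fir is a leaf — visit fir.
    Visit pear.
    At pear: no right child.
Visit fern.
At fern: go right to rye.
  At rye: go left to reed.
    At reed: no left child.
    Visit reed.
    At reed: go right to yew.
      At yew: no left child.
      Visit yew.
      At yew: go right to plum.
        At plum: go left to bay.
          At bay: go left to moss.
            moss is a leaf — visit moss.
          Visit bay.
          At bay: no right child.
        Visit plum.
        At plum: no right child.
  Visit rye.
  At rye: go right to cedar.
    At cedar: go left to lily.
      lily is a leaf — visit lily.
    Visit cedar.
    At cedar: no right child.
Full in-order sequence: kale, poppy, ivy, ash, fir, pear, fern, reed, yew, moss, bay, plum, rye, lily, cedar.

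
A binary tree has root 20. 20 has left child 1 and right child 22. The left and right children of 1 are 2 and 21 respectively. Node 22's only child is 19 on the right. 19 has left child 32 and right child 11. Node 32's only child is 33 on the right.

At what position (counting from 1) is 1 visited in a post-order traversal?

3

Post-order visits the left subtree, then the right subtree, then the node.
At 20: go left to 1.
  At 1: go left to 2.
    2 is a leaf — visit 2.
  At 1: go right to 21.
    21 is a leaf — visit 21.
  Visit 1.
At 20: go right to 22.
  At 22: no left child.
  At 22: go right to 19.
    At 19: go left to 32.
      At 32: no left child.
      At 32: go right to 33.
        33 is a leaf — visit 33.
      Visit 32.
    At 19: go right to 11.
      11 is a leaf — visit 11.
    Visit 19.
  Visit 22.
Visit 20.
Full post-order sequence: 2, 21, 1, 33, 32, 11, 19, 22, 20.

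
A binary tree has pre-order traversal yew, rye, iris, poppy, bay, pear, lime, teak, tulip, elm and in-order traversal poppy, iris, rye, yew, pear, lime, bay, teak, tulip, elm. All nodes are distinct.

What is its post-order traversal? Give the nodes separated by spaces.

The first element of pre-order is the root; it splits in-order into left and right subtrees.
Root yew: left subtree has 3 nodes {poppy, iris, rye}, right has 6 {pear, lime, bay, teak, tulip, elm}.
  Root rye: left subtree has 2 nodes {poppy, iris}, right has 0 { }.
    Root iris: left subtree has 1 node {poppy}, right has 0 { }.
  Root bay: left subtree has 2 nodes {pear, lime}, right has 3 {teak, tulip, elm}.
    Root pear: left subtree has 0 nodes { }, right has 1 {lime}.
    Root teak: left subtree has 0 nodes { }, right has 2 {tulip, elm}.
      Root tulip: left subtree has 0 nodes { }, right has 1 {elm}.

poppy iris rye lime pear elm tulip teak bay yew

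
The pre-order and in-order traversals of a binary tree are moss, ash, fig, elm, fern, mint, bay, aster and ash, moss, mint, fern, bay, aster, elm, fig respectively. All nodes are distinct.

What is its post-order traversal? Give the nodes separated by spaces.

The first element of pre-order is the root; it splits in-order into left and right subtrees.
Root moss: left subtree has 1 node {ash}, right has 6 {mint, fern, bay, aster, elm, fig}.
  Root fig: left subtree has 5 nodes {mint, fern, bay, aster, elm}, right has 0 { }.
    Root elm: left subtree has 4 nodes {mint, fern, bay, aster}, right has 0 { }.
      Root fern: left subtree has 1 node {mint}, right has 2 {bay, aster}.
        Root bay: left subtree has 0 nodes { }, right has 1 {aster}.

ash mint aster bay fern elm fig moss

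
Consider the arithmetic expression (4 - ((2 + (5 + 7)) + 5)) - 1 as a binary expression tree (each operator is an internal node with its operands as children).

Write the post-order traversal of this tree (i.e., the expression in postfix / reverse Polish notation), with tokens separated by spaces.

4 2 5 7 + + 5 + - 1 -

Post-order on an expression tree gives postfix notation: for each operator, emit left operand, right operand, then the operator.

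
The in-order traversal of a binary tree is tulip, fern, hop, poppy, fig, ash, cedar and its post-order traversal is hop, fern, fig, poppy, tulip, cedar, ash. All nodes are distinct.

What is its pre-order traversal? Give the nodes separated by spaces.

ash tulip poppy fern hop fig cedar

The last element of post-order is the root; it splits in-order into left and right subtrees.
Root ash: left subtree has 5 nodes {tulip, fern, hop, poppy, fig}, right has 1 {cedar}.
  Root tulip: left subtree has 0 nodes { }, right has 4 {fern, hop, poppy, fig}.
    Root poppy: left subtree has 2 nodes {fern, hop}, right has 1 {fig}.
      Root fern: left subtree has 0 nodes { }, right has 1 {hop}.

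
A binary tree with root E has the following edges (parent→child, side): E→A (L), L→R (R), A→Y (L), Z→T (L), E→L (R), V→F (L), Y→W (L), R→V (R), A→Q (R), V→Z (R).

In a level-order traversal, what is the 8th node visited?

Level-order visits nodes level by level from the root, left to right within each level.
Level 0: E
Level 1: A, L
Level 2: Y, Q, R
Level 3: W, V
Level 4: F, Z
Level 5: T
Full level-order sequence: E, A, L, Y, Q, R, W, V, F, Z, T.

V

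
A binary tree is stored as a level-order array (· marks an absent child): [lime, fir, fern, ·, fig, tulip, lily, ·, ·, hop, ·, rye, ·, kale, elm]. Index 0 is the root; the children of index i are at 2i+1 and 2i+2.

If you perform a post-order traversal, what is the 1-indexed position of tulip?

5

Post-order visits the left subtree, then the right subtree, then the node.
At lime: go left to fir.
  At fir: no left child.
  At fir: go right to fig.
    At fig: go left to hop.
      hop is a leaf — visit hop.
    At fig: no right child.
    Visit fig.
  Visit fir.
At lime: go right to fern.
  At fern: go left to tulip.
    At tulip: go left to rye.
      rye is a leaf — visit rye.
    At tulip: no right child.
    Visit tulip.
  At fern: go right to lily.
    At lily: go left to kale.
      kale is a leaf — visit kale.
    At lily: go right to elm.
      elm is a leaf — visit elm.
    Visit lily.
  Visit fern.
Visit lime.
Full post-order sequence: hop, fig, fir, rye, tulip, kale, elm, lily, fern, lime.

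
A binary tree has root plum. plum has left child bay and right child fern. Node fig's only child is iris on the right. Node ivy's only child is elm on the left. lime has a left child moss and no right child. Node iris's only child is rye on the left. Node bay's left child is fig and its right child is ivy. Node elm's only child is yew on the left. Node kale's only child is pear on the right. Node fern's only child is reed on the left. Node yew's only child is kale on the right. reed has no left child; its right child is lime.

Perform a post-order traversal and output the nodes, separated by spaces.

Post-order visits the left subtree, then the right subtree, then the node.
At plum: go left to bay.
  At bay: go left to fig.
    At fig: no left child.
    At fig: go right to iris.
      At iris: go left to rye.
        rye is a leaf — visit rye.
      At iris: no right child.
      Visit iris.
    Visit fig.
  At bay: go right to ivy.
    At ivy: go left to elm.
      At elm: go left to yew.
        At yew: no left child.
        At yew: go right to kale.
          At kale: no left child.
          At kale: go right to pear.
            pear is a leaf — visit pear.
          Visit kale.
        Visit yew.
      At elm: no right child.
      Visit elm.
    At ivy: no right child.
    Visit ivy.
  Visit bay.
At plum: go right to fern.
  At fern: go left to reed.
    At reed: no left child.
    At reed: go right to lime.
      At lime: go left to moss.
        moss is a leaf — visit moss.
      At lime: no right child.
      Visit lime.
    Visit reed.
  At fern: no right child.
  Visit fern.
Visit plum.

rye iris fig pear kale yew elm ivy bay moss lime reed fern plum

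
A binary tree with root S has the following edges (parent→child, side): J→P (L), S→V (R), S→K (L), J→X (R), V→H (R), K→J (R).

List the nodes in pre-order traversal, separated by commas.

Pre-order visits the node, then its left subtree, then its right subtree.
Visit S.
At S: go left to K.
  Visit K.
  At K: no left child.
  At K: go right to J.
    Visit J.
    At J: go left to P.
      P is a leaf — visit P.
    At J: go right to X.
      X is a leaf — visit X.
At S: go right to V.
  Visit V.
  At V: no left child.
  At V: go right to H.
    H is a leaf — visit H.

S, K, J, P, X, V, H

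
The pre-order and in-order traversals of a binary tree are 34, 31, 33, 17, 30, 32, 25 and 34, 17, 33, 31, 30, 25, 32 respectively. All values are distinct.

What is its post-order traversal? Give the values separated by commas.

The first element of pre-order is the root; it splits in-order into left and right subtrees.
Root 34: left subtree has 0 nodes { }, right has 6 {17, 33, 31, 30, 25, 32}.
  Root 31: left subtree has 2 nodes {17, 33}, right has 3 {30, 25, 32}.
    Root 33: left subtree has 1 node {17}, right has 0 { }.
    Root 30: left subtree has 0 nodes { }, right has 2 {25, 32}.
      Root 32: left subtree has 1 node {25}, right has 0 { }.

17, 33, 25, 32, 30, 31, 34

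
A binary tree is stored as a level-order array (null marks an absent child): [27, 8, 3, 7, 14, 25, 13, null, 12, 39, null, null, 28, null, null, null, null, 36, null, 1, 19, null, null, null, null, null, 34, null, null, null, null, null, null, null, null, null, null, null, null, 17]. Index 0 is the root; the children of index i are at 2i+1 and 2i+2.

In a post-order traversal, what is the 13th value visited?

Post-order visits the left subtree, then the right subtree, then the node.
At 27: go left to 8.
  At 8: go left to 7.
    At 7: no left child.
    At 7: go right to 12.
      At 12: go left to 36.
        36 is a leaf — visit 36.
      At 12: no right child.
      Visit 12.
    Visit 7.
  At 8: go right to 14.
    At 14: go left to 39.
      At 39: go left to 1.
        At 1: go left to 17.
          17 is a leaf — visit 17.
        At 1: no right child.
        Visit 1.
      At 39: go right to 19.
        19 is a leaf — visit 19.
      Visit 39.
    At 14: no right child.
    Visit 14.
  Visit 8.
At 27: go right to 3.
  At 3: go left to 25.
    At 25: no left child.
    At 25: go right to 28.
      At 28: no left child.
      At 28: go right to 34.
        34 is a leaf — visit 34.
      Visit 28.
    Visit 25.
  At 3: go right to 13.
    13 is a leaf — visit 13.
  Visit 3.
Visit 27.
Full post-order sequence: 36, 12, 7, 17, 1, 19, 39, 14, 8, 34, 28, 25, 13, 3, 27.

13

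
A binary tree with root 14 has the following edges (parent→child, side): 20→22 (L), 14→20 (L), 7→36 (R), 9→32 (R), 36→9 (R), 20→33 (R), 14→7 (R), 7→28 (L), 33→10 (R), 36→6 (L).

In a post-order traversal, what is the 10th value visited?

Post-order visits the left subtree, then the right subtree, then the node.
At 14: go left to 20.
  At 20: go left to 22.
    22 is a leaf — visit 22.
  At 20: go right to 33.
    At 33: no left child.
    At 33: go right to 10.
      10 is a leaf — visit 10.
    Visit 33.
  Visit 20.
At 14: go right to 7.
  At 7: go left to 28.
    28 is a leaf — visit 28.
  At 7: go right to 36.
    At 36: go left to 6.
      6 is a leaf — visit 6.
    At 36: go right to 9.
      At 9: no left child.
      At 9: go right to 32.
        32 is a leaf — visit 32.
      Visit 9.
    Visit 36.
  Visit 7.
Visit 14.
Full post-order sequence: 22, 10, 33, 20, 28, 6, 32, 9, 36, 7, 14.

7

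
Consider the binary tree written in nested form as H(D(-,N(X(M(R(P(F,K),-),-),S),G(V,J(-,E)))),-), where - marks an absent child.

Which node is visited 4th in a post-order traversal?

Post-order visits the left subtree, then the right subtree, then the node.
At H: go left to D.
  At D: no left child.
  At D: go right to N.
    At N: go left to X.
      At X: go left to M.
        At M: go left to R.
          At R: go left to P.
            At P: go left to F.
              F is a leaf — visit F.
            At P: go right to K.
              K is a leaf — visit K.
            Visit P.
          At R: no right child.
          Visit R.
        At M: no right child.
        Visit M.
      At X: go right to S.
        S is a leaf — visit S.
      Visit X.
    At N: go right to G.
      At G: go left to V.
        V is a leaf — visit V.
      At G: go right to J.
        At J: no left child.
        At J: go right to E.
          E is a leaf — visit E.
        Visit J.
      Visit G.
    Visit N.
  Visit D.
At H: no right child.
Visit H.
Full post-order sequence: F, K, P, R, M, S, X, V, E, J, G, N, D, H.

R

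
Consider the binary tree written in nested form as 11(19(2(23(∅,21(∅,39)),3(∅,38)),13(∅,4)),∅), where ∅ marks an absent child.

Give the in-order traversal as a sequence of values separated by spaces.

23 21 39 2 3 38 19 13 4 11

In-order visits the left subtree, then the node, then the right subtree.
At 11: go left to 19.
  At 19: go left to 2.
    At 2: go left to 23.
      At 23: no left child.
      Visit 23.
      At 23: go right to 21.
        At 21: no left child.
        Visit 21.
        At 21: go right to 39.
          39 is a leaf — visit 39.
    Visit 2.
    At 2: go right to 3.
      At 3: no left child.
      Visit 3.
      At 3: go right to 38.
        38 is a leaf — visit 38.
  Visit 19.
  At 19: go right to 13.
    At 13: no left child.
    Visit 13.
    At 13: go right to 4.
      4 is a leaf — visit 4.
Visit 11.
At 11: no right child.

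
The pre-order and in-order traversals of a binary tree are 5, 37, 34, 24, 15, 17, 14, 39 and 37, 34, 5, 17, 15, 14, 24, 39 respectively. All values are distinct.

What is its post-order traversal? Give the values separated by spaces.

34 37 17 14 15 39 24 5

The first element of pre-order is the root; it splits in-order into left and right subtrees.
Root 5: left subtree has 2 nodes {37, 34}, right has 5 {17, 15, 14, 24, 39}.
  Root 37: left subtree has 0 nodes { }, right has 1 {34}.
  Root 24: left subtree has 3 nodes {17, 15, 14}, right has 1 {39}.
    Root 15: left subtree has 1 node {17}, right has 1 {14}.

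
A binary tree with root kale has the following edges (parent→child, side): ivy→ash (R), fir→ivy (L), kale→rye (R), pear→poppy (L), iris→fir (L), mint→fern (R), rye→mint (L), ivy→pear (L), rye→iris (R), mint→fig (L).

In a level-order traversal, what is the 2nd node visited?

Level-order visits nodes level by level from the root, left to right within each level.
Level 0: kale
Level 1: rye
Level 2: mint, iris
Level 3: fig, fern, fir
Level 4: ivy
Level 5: pear, ash
Level 6: poppy
Full level-order sequence: kale, rye, mint, iris, fig, fern, fir, ivy, pear, ash, poppy.

rye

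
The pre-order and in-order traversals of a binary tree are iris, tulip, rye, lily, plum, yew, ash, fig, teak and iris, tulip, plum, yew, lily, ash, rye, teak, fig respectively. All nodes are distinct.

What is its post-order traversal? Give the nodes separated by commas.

yew, plum, ash, lily, teak, fig, rye, tulip, iris

The first element of pre-order is the root; it splits in-order into left and right subtrees.
Root iris: left subtree has 0 nodes { }, right has 8 {tulip, plum, yew, lily, ash, rye, teak, fig}.
  Root tulip: left subtree has 0 nodes { }, right has 7 {plum, yew, lily, ash, rye, teak, fig}.
    Root rye: left subtree has 4 nodes {plum, yew, lily, ash}, right has 2 {teak, fig}.
      Root lily: left subtree has 2 nodes {plum, yew}, right has 1 {ash}.
        Root plum: left subtree has 0 nodes { }, right has 1 {yew}.
      Root fig: left subtree has 1 node {teak}, right has 0 { }.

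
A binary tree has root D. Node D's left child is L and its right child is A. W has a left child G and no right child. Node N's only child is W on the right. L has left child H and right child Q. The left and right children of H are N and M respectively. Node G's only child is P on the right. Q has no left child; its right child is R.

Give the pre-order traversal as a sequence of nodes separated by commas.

Pre-order visits the node, then its left subtree, then its right subtree.
Visit D.
At D: go left to L.
  Visit L.
  At L: go left to H.
    Visit H.
    At H: go left to N.
      Visit N.
      At N: no left child.
      At N: go right to W.
        Visit W.
        At W: go left to G.
          Visit G.
          At G: no left child.
          At G: go right to P.
            P is a leaf — visit P.
        At W: no right child.
    At H: go right to M.
      M is a leaf — visit M.
  At L: go right to Q.
    Visit Q.
    At Q: no left child.
    At Q: go right to R.
      R is a leaf — visit R.
At D: go right to A.
  A is a leaf — visit A.

D, L, H, N, W, G, P, M, Q, R, A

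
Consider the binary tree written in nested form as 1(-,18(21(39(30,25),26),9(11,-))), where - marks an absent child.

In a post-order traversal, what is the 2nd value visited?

25

Post-order visits the left subtree, then the right subtree, then the node.
At 1: no left child.
At 1: go right to 18.
  At 18: go left to 21.
    At 21: go left to 39.
      At 39: go left to 30.
        30 is a leaf — visit 30.
      At 39: go right to 25.
        25 is a leaf — visit 25.
      Visit 39.
    At 21: go right to 26.
      26 is a leaf — visit 26.
    Visit 21.
  At 18: go right to 9.
    At 9: go left to 11.
      11 is a leaf — visit 11.
    At 9: no right child.
    Visit 9.
  Visit 18.
Visit 1.
Full post-order sequence: 30, 25, 39, 26, 21, 11, 9, 18, 1.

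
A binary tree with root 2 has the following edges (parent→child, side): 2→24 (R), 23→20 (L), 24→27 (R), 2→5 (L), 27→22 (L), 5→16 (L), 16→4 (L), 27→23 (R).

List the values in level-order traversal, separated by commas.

2, 5, 24, 16, 27, 4, 22, 23, 20

Level-order visits nodes level by level from the root, left to right within each level.
Level 0: 2
Level 1: 5, 24
Level 2: 16, 27
Level 3: 4, 22, 23
Level 4: 20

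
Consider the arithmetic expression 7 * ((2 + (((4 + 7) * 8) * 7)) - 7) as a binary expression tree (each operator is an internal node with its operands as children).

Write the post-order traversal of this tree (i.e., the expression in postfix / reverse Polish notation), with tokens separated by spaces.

Post-order on an expression tree gives postfix notation: for each operator, emit left operand, right operand, then the operator.

7 2 4 7 + 8 * 7 * + 7 - *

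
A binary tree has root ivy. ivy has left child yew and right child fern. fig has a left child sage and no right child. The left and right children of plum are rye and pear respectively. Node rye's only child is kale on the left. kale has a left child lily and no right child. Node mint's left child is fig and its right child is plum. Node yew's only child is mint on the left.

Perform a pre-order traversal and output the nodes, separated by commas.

ivy, yew, mint, fig, sage, plum, rye, kale, lily, pear, fern

Pre-order visits the node, then its left subtree, then its right subtree.
Visit ivy.
At ivy: go left to yew.
  Visit yew.
  At yew: go left to mint.
    Visit mint.
    At mint: go left to fig.
      Visit fig.
      At fig: go left to sage.
        sage is a leaf — visit sage.
      At fig: no right child.
    At mint: go right to plum.
      Visit plum.
      At plum: go left to rye.
        Visit rye.
        At rye: go left to kale.
          Visit kale.
          At kale: go left to lily.
            lily is a leaf — visit lily.
          At kale: no right child.
        At rye: no right child.
      At plum: go right to pear.
        pear is a leaf — visit pear.
  At yew: no right child.
At ivy: go right to fern.
  fern is a leaf — visit fern.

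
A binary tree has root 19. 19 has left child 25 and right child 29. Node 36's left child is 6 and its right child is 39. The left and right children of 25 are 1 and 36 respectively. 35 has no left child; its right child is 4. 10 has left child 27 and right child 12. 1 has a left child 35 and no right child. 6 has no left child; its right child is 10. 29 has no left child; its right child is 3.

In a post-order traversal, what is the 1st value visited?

Post-order visits the left subtree, then the right subtree, then the node.
At 19: go left to 25.
  At 25: go left to 1.
    At 1: go left to 35.
      At 35: no left child.
      At 35: go right to 4.
        4 is a leaf — visit 4.
      Visit 35.
    At 1: no right child.
    Visit 1.
  At 25: go right to 36.
    At 36: go left to 6.
      At 6: no left child.
      At 6: go right to 10.
        At 10: go left to 27.
          27 is a leaf — visit 27.
        At 10: go right to 12.
          12 is a leaf — visit 12.
        Visit 10.
      Visit 6.
    At 36: go right to 39.
      39 is a leaf — visit 39.
    Visit 36.
  Visit 25.
At 19: go right to 29.
  At 29: no left child.
  At 29: go right to 3.
    3 is a leaf — visit 3.
  Visit 29.
Visit 19.
Full post-order sequence: 4, 35, 1, 27, 12, 10, 6, 39, 36, 25, 3, 29, 19.

4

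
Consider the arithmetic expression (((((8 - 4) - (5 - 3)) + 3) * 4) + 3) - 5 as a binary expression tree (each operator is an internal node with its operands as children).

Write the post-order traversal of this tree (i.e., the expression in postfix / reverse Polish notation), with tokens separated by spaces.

8 4 - 5 3 - - 3 + 4 * 3 + 5 -

Post-order on an expression tree gives postfix notation: for each operator, emit left operand, right operand, then the operator.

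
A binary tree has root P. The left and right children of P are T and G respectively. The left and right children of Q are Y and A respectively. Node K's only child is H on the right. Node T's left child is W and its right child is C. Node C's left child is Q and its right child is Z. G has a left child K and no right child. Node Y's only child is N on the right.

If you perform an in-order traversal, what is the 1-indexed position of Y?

3

In-order visits the left subtree, then the node, then the right subtree.
At P: go left to T.
  At T: go left to W.
    W is a leaf — visit W.
  Visit T.
  At T: go right to C.
    At C: go left to Q.
      At Q: go left to Y.
        At Y: no left child.
        Visit Y.
        At Y: go right to N.
          N is a leaf — visit N.
      Visit Q.
      At Q: go right to A.
        A is a leaf — visit A.
    Visit C.
    At C: go right to Z.
      Z is a leaf — visit Z.
Visit P.
At P: go right to G.
  At G: go left to K.
    At K: no left child.
    Visit K.
    At K: go right to H.
      H is a leaf — visit H.
  Visit G.
  At G: no right child.
Full in-order sequence: W, T, Y, N, Q, A, C, Z, P, K, H, G.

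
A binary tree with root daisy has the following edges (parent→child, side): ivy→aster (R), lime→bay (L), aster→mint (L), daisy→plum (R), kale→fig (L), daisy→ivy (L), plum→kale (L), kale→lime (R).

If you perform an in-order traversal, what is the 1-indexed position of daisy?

4

In-order visits the left subtree, then the node, then the right subtree.
At daisy: go left to ivy.
  At ivy: no left child.
  Visit ivy.
  At ivy: go right to aster.
    At aster: go left to mint.
      mint is a leaf — visit mint.
    Visit aster.
    At aster: no right child.
Visit daisy.
At daisy: go right to plum.
  At plum: go left to kale.
    At kale: go left to fig.
      fig is a leaf — visit fig.
    Visit kale.
    At kale: go right to lime.
      At lime: go left to bay.
        bay is a leaf — visit bay.
      Visit lime.
      At lime: no right child.
  Visit plum.
  At plum: no right child.
Full in-order sequence: ivy, mint, aster, daisy, fig, kale, bay, lime, plum.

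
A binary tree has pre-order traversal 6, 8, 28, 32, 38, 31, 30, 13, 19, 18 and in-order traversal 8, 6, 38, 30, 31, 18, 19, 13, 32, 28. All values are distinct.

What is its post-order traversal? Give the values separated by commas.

The first element of pre-order is the root; it splits in-order into left and right subtrees.
Root 6: left subtree has 1 node {8}, right has 8 {38, 30, 31, 18, 19, 13, 32, 28}.
  Root 28: left subtree has 7 nodes {38, 30, 31, 18, 19, 13, 32}, right has 0 { }.
    Root 32: left subtree has 6 nodes {38, 30, 31, 18, 19, 13}, right has 0 { }.
      Root 38: left subtree has 0 nodes { }, right has 5 {30, 31, 18, 19, 13}.
        Root 31: left subtree has 1 node {30}, right has 3 {18, 19, 13}.
          Root 13: left subtree has 2 nodes {18, 19}, right has 0 { }.
            Root 19: left subtree has 1 node {18}, right has 0 { }.

8, 30, 18, 19, 13, 31, 38, 32, 28, 6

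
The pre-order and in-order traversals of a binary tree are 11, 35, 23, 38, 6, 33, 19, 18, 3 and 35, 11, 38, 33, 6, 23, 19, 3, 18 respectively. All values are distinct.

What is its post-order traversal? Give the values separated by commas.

The first element of pre-order is the root; it splits in-order into left and right subtrees.
Root 11: left subtree has 1 node {35}, right has 7 {38, 33, 6, 23, 19, 3, 18}.
  Root 23: left subtree has 3 nodes {38, 33, 6}, right has 3 {19, 3, 18}.
    Root 38: left subtree has 0 nodes { }, right has 2 {33, 6}.
      Root 6: left subtree has 1 node {33}, right has 0 { }.
    Root 19: left subtree has 0 nodes { }, right has 2 {3, 18}.
      Root 18: left subtree has 1 node {3}, right has 0 { }.

35, 33, 6, 38, 3, 18, 19, 23, 11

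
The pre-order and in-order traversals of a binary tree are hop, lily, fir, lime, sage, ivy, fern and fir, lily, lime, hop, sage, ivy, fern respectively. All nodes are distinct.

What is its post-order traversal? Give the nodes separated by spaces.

The first element of pre-order is the root; it splits in-order into left and right subtrees.
Root hop: left subtree has 3 nodes {fir, lily, lime}, right has 3 {sage, ivy, fern}.
  Root lily: left subtree has 1 node {fir}, right has 1 {lime}.
  Root sage: left subtree has 0 nodes { }, right has 2 {ivy, fern}.
    Root ivy: left subtree has 0 nodes { }, right has 1 {fern}.

fir lime lily fern ivy sage hop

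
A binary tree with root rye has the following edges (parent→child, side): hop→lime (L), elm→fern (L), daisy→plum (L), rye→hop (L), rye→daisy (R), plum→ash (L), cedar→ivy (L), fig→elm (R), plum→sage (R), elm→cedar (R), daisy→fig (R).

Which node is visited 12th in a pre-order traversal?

ivy

Pre-order visits the node, then its left subtree, then its right subtree.
Visit rye.
At rye: go left to hop.
  Visit hop.
  At hop: go left to lime.
    lime is a leaf — visit lime.
  At hop: no right child.
At rye: go right to daisy.
  Visit daisy.
  At daisy: go left to plum.
    Visit plum.
    At plum: go left to ash.
      ash is a leaf — visit ash.
    At plum: go right to sage.
      sage is a leaf — visit sage.
  At daisy: go right to fig.
    Visit fig.
    At fig: no left child.
    At fig: go right to elm.
      Visit elm.
      At elm: go left to fern.
        fern is a leaf — visit fern.
      At elm: go right to cedar.
        Visit cedar.
        At cedar: go left to ivy.
          ivy is a leaf — visit ivy.
        At cedar: no right child.
Full pre-order sequence: rye, hop, lime, daisy, plum, ash, sage, fig, elm, fern, cedar, ivy.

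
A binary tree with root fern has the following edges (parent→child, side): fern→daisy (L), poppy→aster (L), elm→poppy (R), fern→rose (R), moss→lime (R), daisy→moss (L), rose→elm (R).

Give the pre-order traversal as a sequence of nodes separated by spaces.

Pre-order visits the node, then its left subtree, then its right subtree.
Visit fern.
At fern: go left to daisy.
  Visit daisy.
  At daisy: go left to moss.
    Visit moss.
    At moss: no left child.
    At moss: go right to lime.
      lime is a leaf — visit lime.
  At daisy: no right child.
At fern: go right to rose.
  Visit rose.
  At rose: no left child.
  At rose: go right to elm.
    Visit elm.
    At elm: no left child.
    At elm: go right to poppy.
      Visit poppy.
      At poppy: go left to aster.
        aster is a leaf — visit aster.
      At poppy: no right child.

fern daisy moss lime rose elm poppy aster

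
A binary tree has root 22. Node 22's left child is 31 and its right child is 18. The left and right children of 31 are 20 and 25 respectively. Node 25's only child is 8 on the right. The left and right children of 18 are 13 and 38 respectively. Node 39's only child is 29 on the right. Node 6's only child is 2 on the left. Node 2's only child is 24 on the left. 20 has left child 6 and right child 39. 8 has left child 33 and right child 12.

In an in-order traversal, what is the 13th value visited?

In-order visits the left subtree, then the node, then the right subtree.
At 22: go left to 31.
  At 31: go left to 20.
    At 20: go left to 6.
      At 6: go left to 2.
        At 2: go left to 24.
          24 is a leaf — visit 24.
        Visit 2.
        At 2: no right child.
      Visit 6.
      At 6: no right child.
    Visit 20.
    At 20: go right to 39.
      At 39: no left child.
      Visit 39.
      At 39: go right to 29.
        29 is a leaf — visit 29.
  Visit 31.
  At 31: go right to 25.
    At 25: no left child.
    Visit 25.
    At 25: go right to 8.
      At 8: go left to 33.
        33 is a leaf — visit 33.
      Visit 8.
      At 8: go right to 12.
        12 is a leaf — visit 12.
Visit 22.
At 22: go right to 18.
  At 18: go left to 13.
    13 is a leaf — visit 13.
  Visit 18.
  At 18: go right to 38.
    38 is a leaf — visit 38.
Full in-order sequence: 24, 2, 6, 20, 39, 29, 31, 25, 33, 8, 12, 22, 13, 18, 38.

13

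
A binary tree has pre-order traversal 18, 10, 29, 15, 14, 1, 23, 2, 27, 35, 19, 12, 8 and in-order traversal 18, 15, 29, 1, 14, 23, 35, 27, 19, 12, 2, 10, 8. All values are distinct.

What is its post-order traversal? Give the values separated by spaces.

15 1 35 12 19 27 2 23 14 29 8 10 18

The first element of pre-order is the root; it splits in-order into left and right subtrees.
Root 18: left subtree has 0 nodes { }, right has 12 {15, 29, 1, 14, 23, 35, 27, 19, 12, 2, 10, 8}.
  Root 10: left subtree has 10 nodes {15, 29, 1, 14, 23, 35, 27, 19, 12, 2}, right has 1 {8}.
    Root 29: left subtree has 1 node {15}, right has 8 {1, 14, 23, 35, 27, 19, 12, 2}.
      Root 14: left subtree has 1 node {1}, right has 6 {23, 35, 27, 19, 12, 2}.
        Root 23: left subtree has 0 nodes { }, right has 5 {35, 27, 19, 12, 2}.
          Root 2: left subtree has 4 nodes {35, 27, 19, 12}, right has 0 { }.
            Root 27: left subtree has 1 node {35}, right has 2 {19, 12}.
              Root 19: left subtree has 0 nodes { }, right has 1 {12}.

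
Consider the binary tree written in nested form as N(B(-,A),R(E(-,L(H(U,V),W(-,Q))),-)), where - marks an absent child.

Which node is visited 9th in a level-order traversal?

U

Level-order visits nodes level by level from the root, left to right within each level.
Level 0: N
Level 1: B, R
Level 2: A, E
Level 3: L
Level 4: H, W
Level 5: U, V, Q
Full level-order sequence: N, B, R, A, E, L, H, W, U, V, Q.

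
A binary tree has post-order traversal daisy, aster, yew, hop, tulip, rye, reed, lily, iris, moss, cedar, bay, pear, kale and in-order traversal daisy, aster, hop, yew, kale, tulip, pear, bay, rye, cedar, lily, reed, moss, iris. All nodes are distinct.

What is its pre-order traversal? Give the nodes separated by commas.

kale, hop, aster, daisy, yew, pear, tulip, bay, cedar, rye, moss, lily, reed, iris

The last element of post-order is the root; it splits in-order into left and right subtrees.
Root kale: left subtree has 4 nodes {daisy, aster, hop, yew}, right has 9 {tulip, pear, bay, rye, cedar, lily, reed, moss, iris}.
  Root hop: left subtree has 2 nodes {daisy, aster}, right has 1 {yew}.
    Root aster: left subtree has 1 node {daisy}, right has 0 { }.
  Root pear: left subtree has 1 node {tulip}, right has 7 {bay, rye, cedar, lily, reed, moss, iris}.
    Root bay: left subtree has 0 nodes { }, right has 6 {rye, cedar, lily, reed, moss, iris}.
      Root cedar: left subtree has 1 node {rye}, right has 4 {lily, reed, moss, iris}.
        Root moss: left subtree has 2 nodes {lily, reed}, right has 1 {iris}.
          Root lily: left subtree has 0 nodes { }, right has 1 {reed}.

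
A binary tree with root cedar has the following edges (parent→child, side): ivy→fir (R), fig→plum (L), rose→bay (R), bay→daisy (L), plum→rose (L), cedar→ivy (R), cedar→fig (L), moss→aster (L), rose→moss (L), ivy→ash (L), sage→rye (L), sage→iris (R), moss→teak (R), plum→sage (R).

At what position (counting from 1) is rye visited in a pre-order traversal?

Pre-order visits the node, then its left subtree, then its right subtree.
Visit cedar.
At cedar: go left to fig.
  Visit fig.
  At fig: go left to plum.
    Visit plum.
    At plum: go left to rose.
      Visit rose.
      At rose: go left to moss.
        Visit moss.
        At moss: go left to aster.
          aster is a leaf — visit aster.
        At moss: go right to teak.
          teak is a leaf — visit teak.
      At rose: go right to bay.
        Visit bay.
        At bay: go left to daisy.
          daisy is a leaf — visit daisy.
        At bay: no right child.
    At plum: go right to sage.
      Visit sage.
      At sage: go left to rye.
        rye is a leaf — visit rye.
      At sage: go right to iris.
        iris is a leaf — visit iris.
  At fig: no right child.
At cedar: go right to ivy.
  Visit ivy.
  At ivy: go left to ash.
    ash is a leaf — visit ash.
  At ivy: go right to fir.
    fir is a leaf — visit fir.
Full pre-order sequence: cedar, fig, plum, rose, moss, aster, teak, bay, daisy, sage, rye, iris, ivy, ash, fir.

11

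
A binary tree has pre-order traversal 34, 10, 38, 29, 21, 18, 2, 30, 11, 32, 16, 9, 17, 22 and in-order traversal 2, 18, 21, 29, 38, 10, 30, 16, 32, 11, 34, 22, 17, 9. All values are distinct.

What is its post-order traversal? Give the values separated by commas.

The first element of pre-order is the root; it splits in-order into left and right subtrees.
Root 34: left subtree has 10 nodes {2, 18, 21, 29, 38, 10, 30, 16, 32, 11}, right has 3 {22, 17, 9}.
  Root 10: left subtree has 5 nodes {2, 18, 21, 29, 38}, right has 4 {30, 16, 32, 11}.
    Root 38: left subtree has 4 nodes {2, 18, 21, 29}, right has 0 { }.
      Root 29: left subtree has 3 nodes {2, 18, 21}, right has 0 { }.
        Root 21: left subtree has 2 nodes {2, 18}, right has 0 { }.
          Root 18: left subtree has 1 node {2}, right has 0 { }.
    Root 30: left subtree has 0 nodes { }, right has 3 {16, 32, 11}.
      Root 11: left subtree has 2 nodes {16, 32}, right has 0 { }.
        Root 32: left subtree has 1 node {16}, right has 0 { }.
  Root 9: left subtree has 2 nodes {22, 17}, right has 0 { }.
    Root 17: left subtree has 1 node {22}, right has 0 { }.

2, 18, 21, 29, 38, 16, 32, 11, 30, 10, 22, 17, 9, 34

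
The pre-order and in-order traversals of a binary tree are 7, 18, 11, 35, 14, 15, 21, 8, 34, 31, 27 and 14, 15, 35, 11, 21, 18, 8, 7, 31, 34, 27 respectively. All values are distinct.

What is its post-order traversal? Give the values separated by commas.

15, 14, 35, 21, 11, 8, 18, 31, 27, 34, 7

The first element of pre-order is the root; it splits in-order into left and right subtrees.
Root 7: left subtree has 7 nodes {14, 15, 35, 11, 21, 18, 8}, right has 3 {31, 34, 27}.
  Root 18: left subtree has 5 nodes {14, 15, 35, 11, 21}, right has 1 {8}.
    Root 11: left subtree has 3 nodes {14, 15, 35}, right has 1 {21}.
      Root 35: left subtree has 2 nodes {14, 15}, right has 0 { }.
        Root 14: left subtree has 0 nodes { }, right has 1 {15}.
  Root 34: left subtree has 1 node {31}, right has 1 {27}.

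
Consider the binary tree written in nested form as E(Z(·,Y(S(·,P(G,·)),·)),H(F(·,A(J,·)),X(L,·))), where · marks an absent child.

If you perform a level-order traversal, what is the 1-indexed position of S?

Level-order visits nodes level by level from the root, left to right within each level.
Level 0: E
Level 1: Z, H
Level 2: Y, F, X
Level 3: S, A, L
Level 4: P, J
Level 5: G
Full level-order sequence: E, Z, H, Y, F, X, S, A, L, P, J, G.

7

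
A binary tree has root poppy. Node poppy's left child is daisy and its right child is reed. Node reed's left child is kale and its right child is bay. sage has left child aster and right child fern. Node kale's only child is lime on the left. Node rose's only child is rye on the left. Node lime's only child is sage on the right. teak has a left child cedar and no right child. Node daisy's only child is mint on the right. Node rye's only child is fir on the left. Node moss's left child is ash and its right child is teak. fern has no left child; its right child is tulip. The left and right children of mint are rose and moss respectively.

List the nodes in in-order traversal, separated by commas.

In-order visits the left subtree, then the node, then the right subtree.
At poppy: go left to daisy.
  At daisy: no left child.
  Visit daisy.
  At daisy: go right to mint.
    At mint: go left to rose.
      At rose: go left to rye.
        At rye: go left to fir.
          fir is a leaf — visit fir.
        Visit rye.
        At rye: no right child.
      Visit rose.
      At rose: no right child.
    Visit mint.
    At mint: go right to moss.
      At moss: go left to ash.
        ash is a leaf — visit ash.
      Visit moss.
      At moss: go right to teak.
        At teak: go left to cedar.
          cedar is a leaf — visit cedar.
        Visit teak.
        At teak: no right child.
Visit poppy.
At poppy: go right to reed.
  At reed: go left to kale.
    At kale: go left to lime.
      At lime: no left child.
      Visit lime.
      At lime: go right to sage.
        At sage: go left to aster.
          aster is a leaf — visit aster.
        Visit sage.
        At sage: go right to fern.
          At fern: no left child.
          Visit fern.
          At fern: go right to tulip.
            tulip is a leaf — visit tulip.
    Visit kale.
    At kale: no right child.
  Visit reed.
  At reed: go right to bay.
    bay is a leaf — visit bay.

daisy, fir, rye, rose, mint, ash, moss, cedar, teak, poppy, lime, aster, sage, fern, tulip, kale, reed, bay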